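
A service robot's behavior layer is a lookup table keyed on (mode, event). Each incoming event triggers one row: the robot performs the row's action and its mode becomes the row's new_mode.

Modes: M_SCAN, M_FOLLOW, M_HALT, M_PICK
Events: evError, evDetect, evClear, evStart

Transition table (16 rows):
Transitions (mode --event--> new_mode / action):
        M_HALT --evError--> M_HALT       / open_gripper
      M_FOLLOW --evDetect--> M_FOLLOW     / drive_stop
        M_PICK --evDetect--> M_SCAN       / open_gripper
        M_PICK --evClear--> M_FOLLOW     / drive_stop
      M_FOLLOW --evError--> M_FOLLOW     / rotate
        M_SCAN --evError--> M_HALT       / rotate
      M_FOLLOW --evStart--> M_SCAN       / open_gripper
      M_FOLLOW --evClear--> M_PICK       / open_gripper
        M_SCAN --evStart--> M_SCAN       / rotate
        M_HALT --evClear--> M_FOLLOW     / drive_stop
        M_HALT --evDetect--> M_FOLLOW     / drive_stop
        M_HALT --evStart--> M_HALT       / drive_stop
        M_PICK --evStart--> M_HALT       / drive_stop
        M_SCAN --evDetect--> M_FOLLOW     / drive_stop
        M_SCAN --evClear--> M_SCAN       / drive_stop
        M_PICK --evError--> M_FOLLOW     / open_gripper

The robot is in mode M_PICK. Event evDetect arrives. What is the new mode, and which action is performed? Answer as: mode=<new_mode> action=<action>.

current mode = M_PICK; filter table to that mode:
  (M_PICK, evDetect) → (M_SCAN, open_gripper)  ← event matches
  (M_PICK, evClear) → (M_FOLLOW, drive_stop)
  (M_PICK, evStart) → (M_HALT, drive_stop)
  (M_PICK, evError) → (M_FOLLOW, open_gripper)
event = evDetect selects (M_SCAN, open_gripper)

mode=M_SCAN action=open_gripper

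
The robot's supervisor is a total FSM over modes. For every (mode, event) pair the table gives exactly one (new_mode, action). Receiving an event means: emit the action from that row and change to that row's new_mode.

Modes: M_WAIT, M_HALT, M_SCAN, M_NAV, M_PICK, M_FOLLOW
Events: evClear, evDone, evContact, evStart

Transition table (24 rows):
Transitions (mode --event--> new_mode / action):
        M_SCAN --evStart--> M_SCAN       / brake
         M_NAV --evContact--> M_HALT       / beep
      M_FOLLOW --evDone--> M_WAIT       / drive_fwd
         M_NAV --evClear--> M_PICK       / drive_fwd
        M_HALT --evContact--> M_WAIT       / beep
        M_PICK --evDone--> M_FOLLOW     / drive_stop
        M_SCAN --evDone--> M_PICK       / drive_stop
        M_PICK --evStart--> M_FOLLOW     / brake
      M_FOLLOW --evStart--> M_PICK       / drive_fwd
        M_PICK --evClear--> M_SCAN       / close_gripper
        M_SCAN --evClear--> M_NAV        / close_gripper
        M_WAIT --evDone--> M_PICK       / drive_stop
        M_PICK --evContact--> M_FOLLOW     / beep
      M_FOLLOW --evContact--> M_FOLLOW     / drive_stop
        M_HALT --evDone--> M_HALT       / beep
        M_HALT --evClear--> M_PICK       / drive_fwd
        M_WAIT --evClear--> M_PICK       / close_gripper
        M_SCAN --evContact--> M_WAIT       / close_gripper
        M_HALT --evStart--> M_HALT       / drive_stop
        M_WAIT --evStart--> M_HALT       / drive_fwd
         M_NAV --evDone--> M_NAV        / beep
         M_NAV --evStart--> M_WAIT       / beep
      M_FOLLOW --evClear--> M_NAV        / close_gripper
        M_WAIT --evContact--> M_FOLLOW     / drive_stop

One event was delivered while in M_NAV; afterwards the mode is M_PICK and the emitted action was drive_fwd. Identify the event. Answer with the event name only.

evClear

try evClear: (M_NAV, evClear) → (M_PICK, drive_fwd)  ← matches
try evDone: (M_NAV, evDone) → (M_NAV, beep)
try evContact: (M_NAV, evContact) → (M_HALT, beep)
try evStart: (M_NAV, evStart) → (M_WAIT, beep)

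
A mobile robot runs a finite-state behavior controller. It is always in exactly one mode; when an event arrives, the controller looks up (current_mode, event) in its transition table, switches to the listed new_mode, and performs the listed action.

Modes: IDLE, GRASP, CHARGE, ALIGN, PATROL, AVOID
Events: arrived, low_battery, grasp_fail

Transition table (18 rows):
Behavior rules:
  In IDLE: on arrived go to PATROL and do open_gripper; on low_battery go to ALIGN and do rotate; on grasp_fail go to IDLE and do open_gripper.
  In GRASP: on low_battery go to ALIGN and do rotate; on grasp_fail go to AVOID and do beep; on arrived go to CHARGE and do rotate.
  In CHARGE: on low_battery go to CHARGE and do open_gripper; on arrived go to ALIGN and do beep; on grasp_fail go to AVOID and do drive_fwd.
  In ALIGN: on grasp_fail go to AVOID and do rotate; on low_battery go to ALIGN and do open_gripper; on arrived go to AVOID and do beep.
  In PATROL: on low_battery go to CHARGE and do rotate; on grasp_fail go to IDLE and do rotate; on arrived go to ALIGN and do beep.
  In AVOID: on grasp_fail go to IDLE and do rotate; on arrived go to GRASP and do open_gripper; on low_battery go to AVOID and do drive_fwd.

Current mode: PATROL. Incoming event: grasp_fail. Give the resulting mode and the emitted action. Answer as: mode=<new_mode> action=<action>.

mode=IDLE action=rotate

current mode = PATROL; filter table to that mode:
  (PATROL, low_battery) → (CHARGE, rotate)
  (PATROL, grasp_fail) → (IDLE, rotate)  ← event matches
  (PATROL, arrived) → (ALIGN, beep)
event = grasp_fail selects (IDLE, rotate)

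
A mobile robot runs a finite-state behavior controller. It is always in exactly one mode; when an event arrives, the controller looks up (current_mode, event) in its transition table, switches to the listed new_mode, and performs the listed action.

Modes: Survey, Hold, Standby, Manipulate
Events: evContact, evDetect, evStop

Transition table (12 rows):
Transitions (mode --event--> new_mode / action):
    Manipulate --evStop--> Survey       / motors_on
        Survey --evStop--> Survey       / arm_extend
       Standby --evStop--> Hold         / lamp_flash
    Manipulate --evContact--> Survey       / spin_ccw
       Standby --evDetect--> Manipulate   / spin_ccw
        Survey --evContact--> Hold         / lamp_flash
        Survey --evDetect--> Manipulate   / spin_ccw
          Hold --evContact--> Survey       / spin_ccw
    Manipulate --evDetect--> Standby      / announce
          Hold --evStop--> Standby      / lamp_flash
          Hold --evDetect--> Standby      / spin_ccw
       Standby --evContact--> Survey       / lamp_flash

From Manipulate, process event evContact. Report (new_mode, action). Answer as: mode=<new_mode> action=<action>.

mode=Survey action=spin_ccw

current mode = Manipulate; filter table to that mode:
  (Manipulate, evStop) → (Survey, motors_on)
  (Manipulate, evContact) → (Survey, spin_ccw)  ← event matches
  (Manipulate, evDetect) → (Standby, announce)
event = evContact selects (Survey, spin_ccw)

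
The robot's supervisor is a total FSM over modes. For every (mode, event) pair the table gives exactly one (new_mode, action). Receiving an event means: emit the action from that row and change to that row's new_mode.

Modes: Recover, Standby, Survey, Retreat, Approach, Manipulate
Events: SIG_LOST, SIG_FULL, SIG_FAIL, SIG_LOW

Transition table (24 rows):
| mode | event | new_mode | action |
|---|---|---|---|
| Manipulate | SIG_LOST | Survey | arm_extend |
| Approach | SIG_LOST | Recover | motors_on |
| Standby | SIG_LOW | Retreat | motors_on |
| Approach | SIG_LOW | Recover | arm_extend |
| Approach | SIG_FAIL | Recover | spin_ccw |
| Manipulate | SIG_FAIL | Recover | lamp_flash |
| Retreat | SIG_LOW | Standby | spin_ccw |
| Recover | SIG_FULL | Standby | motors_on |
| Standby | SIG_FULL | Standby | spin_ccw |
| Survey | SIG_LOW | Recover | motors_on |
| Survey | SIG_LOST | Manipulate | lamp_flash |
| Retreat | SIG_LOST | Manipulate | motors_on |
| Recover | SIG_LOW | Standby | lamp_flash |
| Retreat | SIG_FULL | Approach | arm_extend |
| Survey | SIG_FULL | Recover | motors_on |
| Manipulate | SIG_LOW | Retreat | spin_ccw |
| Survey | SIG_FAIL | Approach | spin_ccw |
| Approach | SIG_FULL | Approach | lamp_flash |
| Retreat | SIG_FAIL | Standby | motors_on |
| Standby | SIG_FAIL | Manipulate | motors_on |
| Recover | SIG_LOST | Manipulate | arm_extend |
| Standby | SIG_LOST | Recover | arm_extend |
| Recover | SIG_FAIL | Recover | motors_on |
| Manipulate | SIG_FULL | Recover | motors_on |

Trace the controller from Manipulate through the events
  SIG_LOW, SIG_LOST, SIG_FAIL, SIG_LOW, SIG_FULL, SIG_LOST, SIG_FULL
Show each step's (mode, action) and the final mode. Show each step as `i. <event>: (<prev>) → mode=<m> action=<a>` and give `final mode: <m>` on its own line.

final mode: Standby

1. SIG_LOW: (Manipulate) → mode=Retreat action=spin_ccw
2. SIG_LOST: (Retreat) → mode=Manipulate action=motors_on
3. SIG_FAIL: (Manipulate) → mode=Recover action=lamp_flash
4. SIG_LOW: (Recover) → mode=Standby action=lamp_flash
5. SIG_FULL: (Standby) → mode=Standby action=spin_ccw
6. SIG_LOST: (Standby) → mode=Recover action=arm_extend
7. SIG_FULL: (Recover) → mode=Standby action=motors_on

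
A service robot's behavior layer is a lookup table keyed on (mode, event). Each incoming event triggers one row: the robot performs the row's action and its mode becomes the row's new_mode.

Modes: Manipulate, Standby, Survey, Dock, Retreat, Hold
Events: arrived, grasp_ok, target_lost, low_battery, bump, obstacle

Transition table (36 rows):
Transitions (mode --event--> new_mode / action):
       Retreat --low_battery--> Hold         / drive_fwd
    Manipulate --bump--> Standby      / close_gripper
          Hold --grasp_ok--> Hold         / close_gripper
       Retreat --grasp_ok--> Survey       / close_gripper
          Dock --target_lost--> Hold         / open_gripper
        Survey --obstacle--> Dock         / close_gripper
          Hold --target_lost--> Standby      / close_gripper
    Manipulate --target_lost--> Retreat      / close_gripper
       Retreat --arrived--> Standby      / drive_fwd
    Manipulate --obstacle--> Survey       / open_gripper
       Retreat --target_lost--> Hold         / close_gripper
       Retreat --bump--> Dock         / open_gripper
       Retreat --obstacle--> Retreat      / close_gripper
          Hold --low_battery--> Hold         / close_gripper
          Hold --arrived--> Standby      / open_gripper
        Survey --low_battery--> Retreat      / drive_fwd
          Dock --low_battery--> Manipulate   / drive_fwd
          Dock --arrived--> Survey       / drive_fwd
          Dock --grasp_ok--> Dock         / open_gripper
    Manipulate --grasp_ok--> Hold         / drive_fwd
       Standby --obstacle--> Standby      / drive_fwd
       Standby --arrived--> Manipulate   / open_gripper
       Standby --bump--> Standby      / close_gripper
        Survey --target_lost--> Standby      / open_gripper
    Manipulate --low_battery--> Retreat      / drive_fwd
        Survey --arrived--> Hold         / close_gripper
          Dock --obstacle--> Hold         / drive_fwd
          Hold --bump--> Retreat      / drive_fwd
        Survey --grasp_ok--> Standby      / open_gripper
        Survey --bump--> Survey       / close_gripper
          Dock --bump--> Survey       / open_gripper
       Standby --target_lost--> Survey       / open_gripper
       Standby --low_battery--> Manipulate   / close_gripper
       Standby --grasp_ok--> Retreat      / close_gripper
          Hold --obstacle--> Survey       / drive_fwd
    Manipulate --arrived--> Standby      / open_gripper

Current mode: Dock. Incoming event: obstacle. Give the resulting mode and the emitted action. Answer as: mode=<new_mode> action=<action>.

mode=Hold action=drive_fwd

current mode = Dock; filter table to that mode:
  (Dock, target_lost) → (Hold, open_gripper)
  (Dock, low_battery) → (Manipulate, drive_fwd)
  (Dock, arrived) → (Survey, drive_fwd)
  (Dock, grasp_ok) → (Dock, open_gripper)
  (Dock, obstacle) → (Hold, drive_fwd)  ← event matches
  (Dock, bump) → (Survey, open_gripper)
event = obstacle selects (Hold, drive_fwd)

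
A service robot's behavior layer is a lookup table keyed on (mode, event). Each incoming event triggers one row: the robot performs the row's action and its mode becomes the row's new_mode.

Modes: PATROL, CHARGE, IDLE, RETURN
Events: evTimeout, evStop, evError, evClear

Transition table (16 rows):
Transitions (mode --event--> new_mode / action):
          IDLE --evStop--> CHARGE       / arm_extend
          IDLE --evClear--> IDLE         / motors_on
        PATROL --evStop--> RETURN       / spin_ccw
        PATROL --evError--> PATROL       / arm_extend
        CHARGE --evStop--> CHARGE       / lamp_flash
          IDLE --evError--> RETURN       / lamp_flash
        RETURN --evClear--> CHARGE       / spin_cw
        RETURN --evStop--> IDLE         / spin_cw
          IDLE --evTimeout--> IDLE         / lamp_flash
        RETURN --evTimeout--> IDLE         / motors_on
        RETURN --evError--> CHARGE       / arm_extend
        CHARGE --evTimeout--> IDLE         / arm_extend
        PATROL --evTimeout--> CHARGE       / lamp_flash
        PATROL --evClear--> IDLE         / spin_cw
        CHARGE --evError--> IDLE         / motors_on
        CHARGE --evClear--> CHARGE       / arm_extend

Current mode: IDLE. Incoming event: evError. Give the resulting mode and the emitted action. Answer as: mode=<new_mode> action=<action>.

current mode = IDLE; filter table to that mode:
  (IDLE, evStop) → (CHARGE, arm_extend)
  (IDLE, evClear) → (IDLE, motors_on)
  (IDLE, evError) → (RETURN, lamp_flash)  ← event matches
  (IDLE, evTimeout) → (IDLE, lamp_flash)
event = evError selects (RETURN, lamp_flash)

mode=RETURN action=lamp_flash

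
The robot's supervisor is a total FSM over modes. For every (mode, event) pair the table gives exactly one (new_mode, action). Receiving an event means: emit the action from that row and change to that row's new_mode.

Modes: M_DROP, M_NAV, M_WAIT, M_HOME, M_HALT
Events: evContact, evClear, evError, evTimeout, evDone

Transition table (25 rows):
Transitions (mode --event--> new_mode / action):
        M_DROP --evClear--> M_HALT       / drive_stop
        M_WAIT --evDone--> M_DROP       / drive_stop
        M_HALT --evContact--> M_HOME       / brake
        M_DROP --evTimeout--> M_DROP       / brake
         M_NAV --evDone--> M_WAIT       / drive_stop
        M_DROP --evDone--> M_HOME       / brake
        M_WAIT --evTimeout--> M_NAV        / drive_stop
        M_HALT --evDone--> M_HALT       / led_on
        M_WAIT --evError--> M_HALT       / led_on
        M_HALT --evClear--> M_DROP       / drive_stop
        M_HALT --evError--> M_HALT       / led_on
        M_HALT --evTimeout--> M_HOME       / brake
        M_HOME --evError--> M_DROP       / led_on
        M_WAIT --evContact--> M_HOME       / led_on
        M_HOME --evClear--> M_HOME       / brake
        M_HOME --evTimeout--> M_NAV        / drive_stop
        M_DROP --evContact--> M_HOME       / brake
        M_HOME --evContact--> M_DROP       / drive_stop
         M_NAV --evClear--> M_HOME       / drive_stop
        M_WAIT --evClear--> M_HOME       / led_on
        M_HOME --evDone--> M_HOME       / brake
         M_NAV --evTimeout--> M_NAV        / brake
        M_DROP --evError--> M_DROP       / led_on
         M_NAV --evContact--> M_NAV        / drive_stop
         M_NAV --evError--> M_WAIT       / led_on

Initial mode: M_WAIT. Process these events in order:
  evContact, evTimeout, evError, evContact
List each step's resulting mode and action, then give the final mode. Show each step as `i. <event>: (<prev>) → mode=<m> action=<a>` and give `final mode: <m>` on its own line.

1. evContact: (M_WAIT) → mode=M_HOME action=led_on
2. evTimeout: (M_HOME) → mode=M_NAV action=drive_stop
3. evError: (M_NAV) → mode=M_WAIT action=led_on
4. evContact: (M_WAIT) → mode=M_HOME action=led_on

final mode: M_HOME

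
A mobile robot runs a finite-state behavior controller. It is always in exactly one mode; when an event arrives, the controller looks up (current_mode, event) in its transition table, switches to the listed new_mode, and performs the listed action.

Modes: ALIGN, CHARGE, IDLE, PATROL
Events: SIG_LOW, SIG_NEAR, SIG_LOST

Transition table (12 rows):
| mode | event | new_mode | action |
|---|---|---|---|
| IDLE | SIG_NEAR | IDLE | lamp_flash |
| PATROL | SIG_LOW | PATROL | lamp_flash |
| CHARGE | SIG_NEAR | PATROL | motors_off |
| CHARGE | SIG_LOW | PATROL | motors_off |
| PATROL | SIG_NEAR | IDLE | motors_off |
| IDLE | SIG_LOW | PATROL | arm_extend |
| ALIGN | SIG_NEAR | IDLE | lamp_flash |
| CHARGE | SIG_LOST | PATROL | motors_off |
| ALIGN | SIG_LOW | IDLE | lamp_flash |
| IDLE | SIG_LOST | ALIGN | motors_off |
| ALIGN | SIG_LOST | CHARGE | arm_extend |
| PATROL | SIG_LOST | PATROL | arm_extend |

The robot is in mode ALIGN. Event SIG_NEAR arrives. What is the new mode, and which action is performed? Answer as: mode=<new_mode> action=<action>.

current mode = ALIGN; filter table to that mode:
  (ALIGN, SIG_NEAR) → (IDLE, lamp_flash)  ← event matches
  (ALIGN, SIG_LOW) → (IDLE, lamp_flash)
  (ALIGN, SIG_LOST) → (CHARGE, arm_extend)
event = SIG_NEAR selects (IDLE, lamp_flash)

mode=IDLE action=lamp_flash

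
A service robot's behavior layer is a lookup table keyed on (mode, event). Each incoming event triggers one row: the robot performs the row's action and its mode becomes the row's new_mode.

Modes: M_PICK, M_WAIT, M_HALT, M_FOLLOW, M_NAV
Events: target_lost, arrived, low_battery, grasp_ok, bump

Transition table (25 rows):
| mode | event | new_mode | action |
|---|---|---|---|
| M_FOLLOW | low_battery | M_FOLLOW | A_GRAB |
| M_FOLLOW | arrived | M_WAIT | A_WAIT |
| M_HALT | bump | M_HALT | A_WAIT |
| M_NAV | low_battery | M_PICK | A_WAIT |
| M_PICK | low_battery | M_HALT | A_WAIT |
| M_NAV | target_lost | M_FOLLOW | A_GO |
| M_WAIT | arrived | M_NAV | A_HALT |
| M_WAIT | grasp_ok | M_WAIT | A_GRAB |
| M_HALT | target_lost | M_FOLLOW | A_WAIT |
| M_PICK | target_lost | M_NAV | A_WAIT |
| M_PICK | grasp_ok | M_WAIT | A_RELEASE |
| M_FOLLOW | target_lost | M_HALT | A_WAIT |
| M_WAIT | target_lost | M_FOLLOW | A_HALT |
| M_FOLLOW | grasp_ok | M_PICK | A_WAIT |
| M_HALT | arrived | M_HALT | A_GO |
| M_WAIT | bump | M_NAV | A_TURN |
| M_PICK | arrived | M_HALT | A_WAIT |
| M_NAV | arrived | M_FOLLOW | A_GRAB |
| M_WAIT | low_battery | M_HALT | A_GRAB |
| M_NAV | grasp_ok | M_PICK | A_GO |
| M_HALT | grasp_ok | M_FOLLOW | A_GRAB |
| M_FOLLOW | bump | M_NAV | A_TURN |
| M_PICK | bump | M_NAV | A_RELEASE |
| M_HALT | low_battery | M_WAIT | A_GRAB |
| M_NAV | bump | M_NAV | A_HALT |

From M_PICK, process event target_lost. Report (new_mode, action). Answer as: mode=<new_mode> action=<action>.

mode=M_NAV action=A_WAIT

current mode = M_PICK; filter table to that mode:
  (M_PICK, low_battery) → (M_HALT, A_WAIT)
  (M_PICK, target_lost) → (M_NAV, A_WAIT)  ← event matches
  (M_PICK, grasp_ok) → (M_WAIT, A_RELEASE)
  (M_PICK, arrived) → (M_HALT, A_WAIT)
  (M_PICK, bump) → (M_NAV, A_RELEASE)
event = target_lost selects (M_NAV, A_WAIT)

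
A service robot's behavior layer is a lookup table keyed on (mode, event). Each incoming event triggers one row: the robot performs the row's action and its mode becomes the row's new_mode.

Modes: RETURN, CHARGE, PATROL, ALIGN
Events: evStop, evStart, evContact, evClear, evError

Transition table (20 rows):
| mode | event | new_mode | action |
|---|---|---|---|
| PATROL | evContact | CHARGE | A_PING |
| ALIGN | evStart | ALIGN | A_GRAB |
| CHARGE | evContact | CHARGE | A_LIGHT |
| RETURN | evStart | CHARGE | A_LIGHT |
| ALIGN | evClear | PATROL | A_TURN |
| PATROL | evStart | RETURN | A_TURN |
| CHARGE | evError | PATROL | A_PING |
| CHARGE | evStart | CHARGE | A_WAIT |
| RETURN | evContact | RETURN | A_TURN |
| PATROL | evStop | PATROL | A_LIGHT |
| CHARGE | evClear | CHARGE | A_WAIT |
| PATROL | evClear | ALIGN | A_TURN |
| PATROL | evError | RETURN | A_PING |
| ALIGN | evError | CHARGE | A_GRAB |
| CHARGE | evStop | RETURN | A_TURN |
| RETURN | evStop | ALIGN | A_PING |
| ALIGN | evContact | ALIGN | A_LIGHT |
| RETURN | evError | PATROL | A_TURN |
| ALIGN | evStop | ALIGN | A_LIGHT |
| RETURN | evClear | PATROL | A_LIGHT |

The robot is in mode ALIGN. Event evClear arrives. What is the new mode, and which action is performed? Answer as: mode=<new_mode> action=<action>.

current mode = ALIGN; filter table to that mode:
  (ALIGN, evStart) → (ALIGN, A_GRAB)
  (ALIGN, evClear) → (PATROL, A_TURN)  ← event matches
  (ALIGN, evError) → (CHARGE, A_GRAB)
  (ALIGN, evContact) → (ALIGN, A_LIGHT)
  (ALIGN, evStop) → (ALIGN, A_LIGHT)
event = evClear selects (PATROL, A_TURN)

mode=PATROL action=A_TURN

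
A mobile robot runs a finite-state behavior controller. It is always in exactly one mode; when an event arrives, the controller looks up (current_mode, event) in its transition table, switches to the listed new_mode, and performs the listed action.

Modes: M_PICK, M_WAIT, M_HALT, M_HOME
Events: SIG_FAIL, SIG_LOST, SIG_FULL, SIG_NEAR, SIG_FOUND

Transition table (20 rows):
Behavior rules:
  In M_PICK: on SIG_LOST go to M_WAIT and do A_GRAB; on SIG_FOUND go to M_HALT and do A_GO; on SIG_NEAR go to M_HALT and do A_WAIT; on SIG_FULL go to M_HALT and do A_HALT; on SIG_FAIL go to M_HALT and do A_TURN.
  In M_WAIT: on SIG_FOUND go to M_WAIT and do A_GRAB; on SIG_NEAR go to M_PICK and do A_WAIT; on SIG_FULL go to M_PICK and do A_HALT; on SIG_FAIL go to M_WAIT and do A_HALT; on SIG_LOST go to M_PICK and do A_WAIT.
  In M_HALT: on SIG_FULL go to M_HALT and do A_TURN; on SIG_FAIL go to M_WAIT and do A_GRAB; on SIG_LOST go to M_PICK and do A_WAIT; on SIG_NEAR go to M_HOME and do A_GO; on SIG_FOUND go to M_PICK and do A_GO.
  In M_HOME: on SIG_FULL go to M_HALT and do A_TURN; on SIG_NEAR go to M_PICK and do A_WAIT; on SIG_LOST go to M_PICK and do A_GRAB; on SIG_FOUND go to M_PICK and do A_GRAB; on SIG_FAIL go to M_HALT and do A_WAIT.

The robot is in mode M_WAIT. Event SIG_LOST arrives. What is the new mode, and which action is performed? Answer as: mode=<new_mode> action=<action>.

current mode = M_WAIT; filter table to that mode:
  (M_WAIT, SIG_FOUND) → (M_WAIT, A_GRAB)
  (M_WAIT, SIG_NEAR) → (M_PICK, A_WAIT)
  (M_WAIT, SIG_FULL) → (M_PICK, A_HALT)
  (M_WAIT, SIG_FAIL) → (M_WAIT, A_HALT)
  (M_WAIT, SIG_LOST) → (M_PICK, A_WAIT)  ← event matches
event = SIG_LOST selects (M_PICK, A_WAIT)

mode=M_PICK action=A_WAIT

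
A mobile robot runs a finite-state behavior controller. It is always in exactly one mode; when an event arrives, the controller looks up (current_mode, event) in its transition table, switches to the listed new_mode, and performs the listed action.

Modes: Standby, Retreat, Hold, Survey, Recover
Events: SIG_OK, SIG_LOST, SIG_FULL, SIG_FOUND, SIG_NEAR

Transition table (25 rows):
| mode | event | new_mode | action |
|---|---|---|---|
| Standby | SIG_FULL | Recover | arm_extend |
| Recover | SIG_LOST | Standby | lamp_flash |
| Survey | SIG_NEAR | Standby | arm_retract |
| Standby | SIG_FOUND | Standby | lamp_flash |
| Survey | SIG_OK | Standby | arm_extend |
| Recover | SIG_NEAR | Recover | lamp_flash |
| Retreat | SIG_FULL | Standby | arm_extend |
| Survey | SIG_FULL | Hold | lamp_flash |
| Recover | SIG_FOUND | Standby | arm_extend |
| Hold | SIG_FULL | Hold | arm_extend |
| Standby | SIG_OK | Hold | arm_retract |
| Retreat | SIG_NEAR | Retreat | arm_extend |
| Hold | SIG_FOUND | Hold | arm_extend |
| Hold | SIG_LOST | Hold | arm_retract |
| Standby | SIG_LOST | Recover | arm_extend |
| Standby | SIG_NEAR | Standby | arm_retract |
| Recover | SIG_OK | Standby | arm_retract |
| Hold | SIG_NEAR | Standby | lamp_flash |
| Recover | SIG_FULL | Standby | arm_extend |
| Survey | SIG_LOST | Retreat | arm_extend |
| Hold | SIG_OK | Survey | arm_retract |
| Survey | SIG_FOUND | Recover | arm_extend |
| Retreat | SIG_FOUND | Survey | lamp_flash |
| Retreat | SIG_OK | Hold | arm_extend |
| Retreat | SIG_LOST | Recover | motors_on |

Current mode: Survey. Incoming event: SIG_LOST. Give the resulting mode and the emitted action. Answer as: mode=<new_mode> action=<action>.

current mode = Survey; filter table to that mode:
  (Survey, SIG_NEAR) → (Standby, arm_retract)
  (Survey, SIG_OK) → (Standby, arm_extend)
  (Survey, SIG_FULL) → (Hold, lamp_flash)
  (Survey, SIG_LOST) → (Retreat, arm_extend)  ← event matches
  (Survey, SIG_FOUND) → (Recover, arm_extend)
event = SIG_LOST selects (Retreat, arm_extend)

mode=Retreat action=arm_extend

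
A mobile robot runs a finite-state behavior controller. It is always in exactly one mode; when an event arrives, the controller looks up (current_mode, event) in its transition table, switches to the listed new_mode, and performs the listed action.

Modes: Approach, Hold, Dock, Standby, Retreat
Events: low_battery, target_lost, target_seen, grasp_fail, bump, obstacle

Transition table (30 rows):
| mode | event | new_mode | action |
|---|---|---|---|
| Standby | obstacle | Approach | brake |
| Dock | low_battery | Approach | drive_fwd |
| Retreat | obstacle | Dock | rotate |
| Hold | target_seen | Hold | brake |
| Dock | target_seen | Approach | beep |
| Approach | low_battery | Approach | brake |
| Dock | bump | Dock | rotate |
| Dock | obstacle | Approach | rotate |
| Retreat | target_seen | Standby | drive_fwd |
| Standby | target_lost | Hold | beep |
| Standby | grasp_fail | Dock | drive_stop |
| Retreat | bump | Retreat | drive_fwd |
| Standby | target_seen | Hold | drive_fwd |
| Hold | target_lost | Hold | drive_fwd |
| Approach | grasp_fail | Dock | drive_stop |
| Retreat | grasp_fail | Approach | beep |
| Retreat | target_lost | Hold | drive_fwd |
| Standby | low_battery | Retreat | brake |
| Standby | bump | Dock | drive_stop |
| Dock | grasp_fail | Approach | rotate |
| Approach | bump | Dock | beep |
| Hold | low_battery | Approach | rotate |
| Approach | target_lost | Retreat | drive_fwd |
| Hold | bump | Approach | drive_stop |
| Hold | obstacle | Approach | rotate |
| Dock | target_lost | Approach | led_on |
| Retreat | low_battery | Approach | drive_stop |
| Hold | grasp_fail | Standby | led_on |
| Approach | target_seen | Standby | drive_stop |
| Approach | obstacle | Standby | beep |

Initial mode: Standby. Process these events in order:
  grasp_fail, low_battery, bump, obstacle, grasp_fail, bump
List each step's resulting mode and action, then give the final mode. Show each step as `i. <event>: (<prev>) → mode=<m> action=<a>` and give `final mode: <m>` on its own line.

1. grasp_fail: (Standby) → mode=Dock action=drive_stop
2. low_battery: (Dock) → mode=Approach action=drive_fwd
3. bump: (Approach) → mode=Dock action=beep
4. obstacle: (Dock) → mode=Approach action=rotate
5. grasp_fail: (Approach) → mode=Dock action=drive_stop
6. bump: (Dock) → mode=Dock action=rotate

final mode: Dock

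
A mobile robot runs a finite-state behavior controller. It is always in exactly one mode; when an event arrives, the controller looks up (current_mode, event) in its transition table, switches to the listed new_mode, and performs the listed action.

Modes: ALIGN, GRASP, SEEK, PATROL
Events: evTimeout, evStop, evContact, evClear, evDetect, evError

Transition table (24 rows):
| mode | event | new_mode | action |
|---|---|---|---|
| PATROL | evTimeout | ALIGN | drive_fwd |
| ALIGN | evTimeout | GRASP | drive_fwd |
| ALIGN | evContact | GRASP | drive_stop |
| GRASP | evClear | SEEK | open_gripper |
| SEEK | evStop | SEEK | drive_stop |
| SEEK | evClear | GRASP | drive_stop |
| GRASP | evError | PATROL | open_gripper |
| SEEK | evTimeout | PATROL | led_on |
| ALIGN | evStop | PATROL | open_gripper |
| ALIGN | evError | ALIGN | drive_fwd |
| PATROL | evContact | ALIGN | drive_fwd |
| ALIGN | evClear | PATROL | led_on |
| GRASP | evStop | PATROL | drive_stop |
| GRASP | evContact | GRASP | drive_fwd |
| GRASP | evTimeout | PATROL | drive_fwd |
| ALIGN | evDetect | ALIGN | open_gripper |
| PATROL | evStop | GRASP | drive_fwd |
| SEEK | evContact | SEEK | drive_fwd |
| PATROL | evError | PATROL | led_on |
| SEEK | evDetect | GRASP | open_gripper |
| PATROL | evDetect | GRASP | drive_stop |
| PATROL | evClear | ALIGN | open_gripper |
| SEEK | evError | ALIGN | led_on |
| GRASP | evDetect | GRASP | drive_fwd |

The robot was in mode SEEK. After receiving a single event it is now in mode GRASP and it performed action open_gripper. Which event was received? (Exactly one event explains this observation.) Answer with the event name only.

evDetect

try evTimeout: (SEEK, evTimeout) → (PATROL, led_on)
try evStop: (SEEK, evStop) → (SEEK, drive_stop)
try evContact: (SEEK, evContact) → (SEEK, drive_fwd)
try evClear: (SEEK, evClear) → (GRASP, drive_stop)
try evDetect: (SEEK, evDetect) → (GRASP, open_gripper)  ← matches
try evError: (SEEK, evError) → (ALIGN, led_on)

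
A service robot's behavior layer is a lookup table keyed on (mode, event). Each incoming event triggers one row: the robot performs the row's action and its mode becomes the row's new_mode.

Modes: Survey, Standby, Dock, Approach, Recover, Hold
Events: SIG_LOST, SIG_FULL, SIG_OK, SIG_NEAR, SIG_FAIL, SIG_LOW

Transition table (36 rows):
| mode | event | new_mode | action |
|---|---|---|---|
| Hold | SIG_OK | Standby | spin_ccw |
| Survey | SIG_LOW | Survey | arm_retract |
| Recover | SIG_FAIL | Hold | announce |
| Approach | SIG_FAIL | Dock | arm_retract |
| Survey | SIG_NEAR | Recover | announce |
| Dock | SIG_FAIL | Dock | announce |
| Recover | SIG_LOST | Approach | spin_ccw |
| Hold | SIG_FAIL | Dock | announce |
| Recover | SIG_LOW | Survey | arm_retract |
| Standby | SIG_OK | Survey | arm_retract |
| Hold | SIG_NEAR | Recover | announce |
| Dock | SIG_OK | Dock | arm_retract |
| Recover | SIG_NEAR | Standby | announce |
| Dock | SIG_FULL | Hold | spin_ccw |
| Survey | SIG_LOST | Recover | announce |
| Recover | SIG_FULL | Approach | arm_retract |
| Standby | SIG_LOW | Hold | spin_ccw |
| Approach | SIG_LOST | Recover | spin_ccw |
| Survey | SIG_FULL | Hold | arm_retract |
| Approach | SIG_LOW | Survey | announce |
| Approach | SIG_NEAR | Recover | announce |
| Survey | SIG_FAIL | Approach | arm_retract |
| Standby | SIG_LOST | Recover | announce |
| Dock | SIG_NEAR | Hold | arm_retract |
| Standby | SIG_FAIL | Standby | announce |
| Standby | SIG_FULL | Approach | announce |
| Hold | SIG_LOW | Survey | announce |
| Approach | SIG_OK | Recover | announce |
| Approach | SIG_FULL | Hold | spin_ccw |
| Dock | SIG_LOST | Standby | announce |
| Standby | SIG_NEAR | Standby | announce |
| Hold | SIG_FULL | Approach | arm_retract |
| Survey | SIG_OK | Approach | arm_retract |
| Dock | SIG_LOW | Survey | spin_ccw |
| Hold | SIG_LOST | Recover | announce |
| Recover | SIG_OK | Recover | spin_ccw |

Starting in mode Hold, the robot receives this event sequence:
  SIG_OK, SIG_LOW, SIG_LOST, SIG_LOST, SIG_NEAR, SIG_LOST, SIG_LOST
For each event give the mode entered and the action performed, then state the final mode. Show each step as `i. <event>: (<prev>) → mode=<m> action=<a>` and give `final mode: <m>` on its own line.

final mode: Recover

1. SIG_OK: (Hold) → mode=Standby action=spin_ccw
2. SIG_LOW: (Standby) → mode=Hold action=spin_ccw
3. SIG_LOST: (Hold) → mode=Recover action=announce
4. SIG_LOST: (Recover) → mode=Approach action=spin_ccw
5. SIG_NEAR: (Approach) → mode=Recover action=announce
6. SIG_LOST: (Recover) → mode=Approach action=spin_ccw
7. SIG_LOST: (Approach) → mode=Recover action=spin_ccw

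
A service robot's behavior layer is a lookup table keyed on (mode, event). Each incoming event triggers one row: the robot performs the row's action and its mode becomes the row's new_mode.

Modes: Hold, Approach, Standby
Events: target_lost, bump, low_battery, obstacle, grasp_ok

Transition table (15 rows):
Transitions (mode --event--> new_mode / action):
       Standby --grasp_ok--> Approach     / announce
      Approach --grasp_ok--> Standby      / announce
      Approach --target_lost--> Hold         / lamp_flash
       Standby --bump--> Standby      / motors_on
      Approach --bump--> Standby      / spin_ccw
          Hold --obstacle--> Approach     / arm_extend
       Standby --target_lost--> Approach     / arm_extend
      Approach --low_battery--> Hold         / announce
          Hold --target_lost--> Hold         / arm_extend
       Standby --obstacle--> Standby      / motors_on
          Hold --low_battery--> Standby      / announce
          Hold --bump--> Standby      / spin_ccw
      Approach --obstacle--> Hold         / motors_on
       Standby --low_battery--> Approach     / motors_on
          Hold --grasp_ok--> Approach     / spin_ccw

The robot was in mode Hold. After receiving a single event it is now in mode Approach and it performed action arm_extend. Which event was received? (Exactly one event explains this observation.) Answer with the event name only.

try target_lost: (Hold, target_lost) → (Hold, arm_extend)
try bump: (Hold, bump) → (Standby, spin_ccw)
try low_battery: (Hold, low_battery) → (Standby, announce)
try obstacle: (Hold, obstacle) → (Approach, arm_extend)  ← matches
try grasp_ok: (Hold, grasp_ok) → (Approach, spin_ccw)

obstacle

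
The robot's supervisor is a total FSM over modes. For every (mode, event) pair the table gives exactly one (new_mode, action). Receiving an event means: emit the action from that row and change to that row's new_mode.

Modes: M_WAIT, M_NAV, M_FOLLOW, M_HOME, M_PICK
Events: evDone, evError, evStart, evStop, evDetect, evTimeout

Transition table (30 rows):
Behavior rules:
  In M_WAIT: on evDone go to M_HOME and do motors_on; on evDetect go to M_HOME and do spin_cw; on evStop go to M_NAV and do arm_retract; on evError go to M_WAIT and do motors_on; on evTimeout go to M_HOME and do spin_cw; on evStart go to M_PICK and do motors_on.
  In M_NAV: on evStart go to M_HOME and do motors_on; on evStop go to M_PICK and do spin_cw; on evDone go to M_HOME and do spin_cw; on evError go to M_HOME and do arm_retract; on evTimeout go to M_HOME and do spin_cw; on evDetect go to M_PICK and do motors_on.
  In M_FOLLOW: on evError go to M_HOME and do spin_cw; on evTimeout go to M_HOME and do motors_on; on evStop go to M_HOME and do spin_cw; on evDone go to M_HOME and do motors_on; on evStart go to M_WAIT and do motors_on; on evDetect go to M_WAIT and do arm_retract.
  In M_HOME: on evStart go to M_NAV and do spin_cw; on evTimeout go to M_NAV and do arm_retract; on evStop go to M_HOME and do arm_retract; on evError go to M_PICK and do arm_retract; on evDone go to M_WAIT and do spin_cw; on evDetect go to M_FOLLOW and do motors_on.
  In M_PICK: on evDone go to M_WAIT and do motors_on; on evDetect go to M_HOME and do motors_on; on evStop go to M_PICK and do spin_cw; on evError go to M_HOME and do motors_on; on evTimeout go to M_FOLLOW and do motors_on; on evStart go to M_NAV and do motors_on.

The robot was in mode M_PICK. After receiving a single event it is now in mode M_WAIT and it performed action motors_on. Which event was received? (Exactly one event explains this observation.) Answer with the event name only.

evDone

try evDone: (M_PICK, evDone) → (M_WAIT, motors_on)  ← matches
try evError: (M_PICK, evError) → (M_HOME, motors_on)
try evStart: (M_PICK, evStart) → (M_NAV, motors_on)
try evStop: (M_PICK, evStop) → (M_PICK, spin_cw)
try evDetect: (M_PICK, evDetect) → (M_HOME, motors_on)
try evTimeout: (M_PICK, evTimeout) → (M_FOLLOW, motors_on)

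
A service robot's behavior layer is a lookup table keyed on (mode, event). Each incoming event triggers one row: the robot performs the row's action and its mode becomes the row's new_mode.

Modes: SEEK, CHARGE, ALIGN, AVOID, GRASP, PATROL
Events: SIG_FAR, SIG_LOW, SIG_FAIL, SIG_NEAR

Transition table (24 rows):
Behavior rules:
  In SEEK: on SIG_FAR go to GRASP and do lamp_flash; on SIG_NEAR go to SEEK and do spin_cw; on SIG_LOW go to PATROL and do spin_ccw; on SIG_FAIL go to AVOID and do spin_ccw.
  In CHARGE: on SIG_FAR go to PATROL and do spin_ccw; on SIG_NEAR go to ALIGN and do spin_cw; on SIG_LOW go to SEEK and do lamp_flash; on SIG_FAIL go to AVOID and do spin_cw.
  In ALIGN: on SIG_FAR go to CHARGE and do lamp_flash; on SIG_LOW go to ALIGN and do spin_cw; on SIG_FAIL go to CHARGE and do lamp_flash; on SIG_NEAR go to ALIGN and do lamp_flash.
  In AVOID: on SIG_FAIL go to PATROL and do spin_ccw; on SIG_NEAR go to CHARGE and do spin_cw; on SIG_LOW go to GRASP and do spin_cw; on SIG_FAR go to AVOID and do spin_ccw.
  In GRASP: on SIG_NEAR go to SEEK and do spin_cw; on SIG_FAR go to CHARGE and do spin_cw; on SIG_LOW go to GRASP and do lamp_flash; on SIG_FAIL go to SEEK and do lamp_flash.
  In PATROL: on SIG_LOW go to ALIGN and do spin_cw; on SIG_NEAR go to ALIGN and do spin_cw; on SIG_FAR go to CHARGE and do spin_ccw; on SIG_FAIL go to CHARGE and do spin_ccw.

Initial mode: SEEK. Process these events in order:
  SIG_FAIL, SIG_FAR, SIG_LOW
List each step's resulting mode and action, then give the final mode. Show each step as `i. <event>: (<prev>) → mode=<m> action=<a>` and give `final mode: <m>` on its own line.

1. SIG_FAIL: (SEEK) → mode=AVOID action=spin_ccw
2. SIG_FAR: (AVOID) → mode=AVOID action=spin_ccw
3. SIG_LOW: (AVOID) → mode=GRASP action=spin_cw

final mode: GRASP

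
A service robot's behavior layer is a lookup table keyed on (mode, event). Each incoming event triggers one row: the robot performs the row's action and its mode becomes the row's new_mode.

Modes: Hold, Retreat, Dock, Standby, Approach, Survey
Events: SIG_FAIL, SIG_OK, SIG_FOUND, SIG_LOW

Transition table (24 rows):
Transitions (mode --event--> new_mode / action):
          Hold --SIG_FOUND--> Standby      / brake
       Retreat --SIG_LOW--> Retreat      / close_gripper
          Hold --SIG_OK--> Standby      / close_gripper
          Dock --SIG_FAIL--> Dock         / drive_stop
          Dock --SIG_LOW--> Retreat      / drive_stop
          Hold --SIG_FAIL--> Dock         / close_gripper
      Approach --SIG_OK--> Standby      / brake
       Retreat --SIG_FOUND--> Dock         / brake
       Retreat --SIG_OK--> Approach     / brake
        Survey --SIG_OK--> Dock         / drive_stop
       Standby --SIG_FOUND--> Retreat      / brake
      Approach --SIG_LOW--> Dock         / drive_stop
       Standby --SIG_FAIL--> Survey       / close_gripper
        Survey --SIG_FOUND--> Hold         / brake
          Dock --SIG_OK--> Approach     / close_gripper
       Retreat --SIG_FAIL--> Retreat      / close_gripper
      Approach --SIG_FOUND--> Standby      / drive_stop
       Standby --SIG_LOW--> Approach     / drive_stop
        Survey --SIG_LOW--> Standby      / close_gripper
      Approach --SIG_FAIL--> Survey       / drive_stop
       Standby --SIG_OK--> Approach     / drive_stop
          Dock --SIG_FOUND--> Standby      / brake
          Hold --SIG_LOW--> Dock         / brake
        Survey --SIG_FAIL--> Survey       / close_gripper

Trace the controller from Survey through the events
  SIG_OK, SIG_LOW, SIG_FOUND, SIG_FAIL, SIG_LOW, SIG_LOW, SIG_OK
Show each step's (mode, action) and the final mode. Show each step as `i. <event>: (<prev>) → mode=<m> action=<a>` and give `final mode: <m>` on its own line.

final mode: Approach

1. SIG_OK: (Survey) → mode=Dock action=drive_stop
2. SIG_LOW: (Dock) → mode=Retreat action=drive_stop
3. SIG_FOUND: (Retreat) → mode=Dock action=brake
4. SIG_FAIL: (Dock) → mode=Dock action=drive_stop
5. SIG_LOW: (Dock) → mode=Retreat action=drive_stop
6. SIG_LOW: (Retreat) → mode=Retreat action=close_gripper
7. SIG_OK: (Retreat) → mode=Approach action=brake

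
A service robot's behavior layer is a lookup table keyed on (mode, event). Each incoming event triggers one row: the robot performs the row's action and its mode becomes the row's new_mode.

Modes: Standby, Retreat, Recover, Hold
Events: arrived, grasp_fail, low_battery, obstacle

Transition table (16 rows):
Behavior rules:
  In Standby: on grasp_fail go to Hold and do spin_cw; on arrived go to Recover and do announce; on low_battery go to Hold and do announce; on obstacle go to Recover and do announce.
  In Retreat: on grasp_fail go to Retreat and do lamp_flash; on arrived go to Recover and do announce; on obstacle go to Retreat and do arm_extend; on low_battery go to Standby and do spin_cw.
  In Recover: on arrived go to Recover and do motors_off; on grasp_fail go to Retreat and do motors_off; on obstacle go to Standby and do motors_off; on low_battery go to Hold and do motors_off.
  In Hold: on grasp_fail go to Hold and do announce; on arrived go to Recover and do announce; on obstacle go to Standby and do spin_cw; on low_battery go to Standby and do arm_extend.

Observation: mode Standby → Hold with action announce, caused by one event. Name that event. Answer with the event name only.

low_battery

try arrived: (Standby, arrived) → (Recover, announce)
try grasp_fail: (Standby, grasp_fail) → (Hold, spin_cw)
try low_battery: (Standby, low_battery) → (Hold, announce)  ← matches
try obstacle: (Standby, obstacle) → (Recover, announce)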